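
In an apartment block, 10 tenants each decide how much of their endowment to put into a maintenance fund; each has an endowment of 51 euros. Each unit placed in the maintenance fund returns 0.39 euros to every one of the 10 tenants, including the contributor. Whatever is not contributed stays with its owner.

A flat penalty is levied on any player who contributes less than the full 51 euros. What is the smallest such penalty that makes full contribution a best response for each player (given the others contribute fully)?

31.11 euros

Given the others contribute fully, the best deviation is to contribute 0 (any partial contribution still incurs the fine and gives up units whose private return 0.39 is below 1).
Deviating from 51 to 0 saves 51 euros but forfeits the deviator's share of the drop in the maintenance fund: 0.39 × 51 = 19.89.
So the deviation gain is 51 − 19.89 = 31.11, and the fine must be at least 31.11 euros to wipe it out.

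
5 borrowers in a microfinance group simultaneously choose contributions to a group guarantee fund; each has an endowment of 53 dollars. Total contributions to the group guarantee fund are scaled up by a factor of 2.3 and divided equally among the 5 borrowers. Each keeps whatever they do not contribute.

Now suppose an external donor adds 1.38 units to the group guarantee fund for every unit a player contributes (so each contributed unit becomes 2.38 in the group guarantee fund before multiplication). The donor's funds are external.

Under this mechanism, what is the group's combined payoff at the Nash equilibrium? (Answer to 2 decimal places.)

1450.61 dollars

Under the mechanism each unit contributed yields 2.3 × 2.38 / 5 = 1.0948 back to its contributor per unit of net cost, which exceeds 1, making full contribution the dominant choice for everyone.
At the Nash equilibrium everyone contributes 53. Group total payoff = 2.3 × 2.38 × 265 = 1450.61.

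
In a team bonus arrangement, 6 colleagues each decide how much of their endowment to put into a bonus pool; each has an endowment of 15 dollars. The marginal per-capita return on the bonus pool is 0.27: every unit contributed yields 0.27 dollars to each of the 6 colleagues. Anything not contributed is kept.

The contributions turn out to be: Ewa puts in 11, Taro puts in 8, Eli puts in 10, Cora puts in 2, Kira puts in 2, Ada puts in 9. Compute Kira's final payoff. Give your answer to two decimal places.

Total contributed: 11 + 8 + 10 + 2 + 2 + 9 = 42.
Each receives 0.27 × 42 = 11.34 from the bonus pool.
Kira keeps 15 − 2 = 13, so Kira's payoff is 13 + 11.34 = 24.34.

24.34 dollars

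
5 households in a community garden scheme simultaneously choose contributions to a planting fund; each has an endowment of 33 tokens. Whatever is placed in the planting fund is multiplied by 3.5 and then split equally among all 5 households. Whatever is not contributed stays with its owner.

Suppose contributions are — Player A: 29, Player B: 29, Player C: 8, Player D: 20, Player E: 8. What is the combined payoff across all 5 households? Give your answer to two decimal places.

400.00 tokens

Total contributed: 29 + 29 + 8 + 20 + 8 = 94; total kept: 5 × 33 − 94 = 71.
The planting fund pays out 3.5 × 94 = 329.00 in aggregate.
Group total = 71 + 329.00 = 400.00.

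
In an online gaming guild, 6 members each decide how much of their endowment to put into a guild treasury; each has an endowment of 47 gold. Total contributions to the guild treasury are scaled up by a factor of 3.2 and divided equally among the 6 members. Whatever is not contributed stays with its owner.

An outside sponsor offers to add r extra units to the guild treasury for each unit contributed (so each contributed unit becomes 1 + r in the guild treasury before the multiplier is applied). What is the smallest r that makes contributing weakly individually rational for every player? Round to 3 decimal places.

With matching at rate r, one contributed unit becomes (1 + r) in the guild treasury and returns 3.2 × (1 + r) / 6 to the contributor.
Setting this equal to 1: 1 + r = 6/3.2 = 1.8750.
So the minimum matching rate is r = 1.8750 − 1 = 0.875.

0.875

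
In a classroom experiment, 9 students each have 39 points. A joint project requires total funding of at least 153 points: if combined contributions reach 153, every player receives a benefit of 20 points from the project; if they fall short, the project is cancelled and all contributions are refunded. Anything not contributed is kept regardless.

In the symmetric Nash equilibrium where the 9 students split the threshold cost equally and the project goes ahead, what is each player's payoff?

Equal share of the threshold: 153/9 = 17.
At this profile no one gains by cutting their contribution: any cut drops the total below 153, the project is cancelled, contributions are refunded, and the deviator ends with 39, which is less than 39 − 17 + 20 = 42. Contributing more than 17 just wastes the excess. So contributing exactly 17 is a best response.
Each player's payoff: 39 − 17 + 20 = 42.

42 points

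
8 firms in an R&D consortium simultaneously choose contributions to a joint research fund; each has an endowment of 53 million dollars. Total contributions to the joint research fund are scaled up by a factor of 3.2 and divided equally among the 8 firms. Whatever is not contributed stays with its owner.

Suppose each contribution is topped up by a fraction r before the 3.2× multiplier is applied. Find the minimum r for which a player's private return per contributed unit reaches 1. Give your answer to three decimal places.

1.500

With matching at rate r, one contributed unit becomes (1 + r) in the joint research fund and returns 3.2 × (1 + r) / 8 to the contributor.
Setting this equal to 1: 1 + r = 8/3.2 = 2.5000.
So the minimum matching rate is r = 2.5000 − 1 = 1.500.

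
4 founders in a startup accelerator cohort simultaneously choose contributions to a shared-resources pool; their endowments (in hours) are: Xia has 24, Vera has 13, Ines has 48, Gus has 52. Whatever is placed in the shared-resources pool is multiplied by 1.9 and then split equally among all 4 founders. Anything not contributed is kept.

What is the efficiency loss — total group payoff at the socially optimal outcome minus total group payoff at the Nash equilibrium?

The private return per contributed unit is 1.9/4 = 0.4750 < 1 for every player regardless of endowment, so the Nash equilibrium is zero contribution and the group total is Σ E_j = 24 + 13 + 48 + 52 = 137.
Each contributed unit returns 1.900 to the group, so the social optimum is full contribution by everyone: group total = 1.900 × 137 = 260.30.
Efficiency loss = (1.900 − 1) × 137 = 123.30.

123.30 hours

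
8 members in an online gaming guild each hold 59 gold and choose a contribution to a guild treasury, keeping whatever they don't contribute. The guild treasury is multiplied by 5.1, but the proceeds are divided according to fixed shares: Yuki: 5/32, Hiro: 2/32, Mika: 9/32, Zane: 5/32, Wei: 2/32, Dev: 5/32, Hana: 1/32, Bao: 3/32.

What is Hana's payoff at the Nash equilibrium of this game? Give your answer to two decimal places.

Each unit j contributes comes back to j as 5.1 × (j's share), so j prefers to contribute only if that share exceeds 1/5.1 = 0.1961; otherwise keeping the unit dominates.
Mika alone (share 9/32) is above the threshold, contributing 59; the remaining 7 contribute 0. Total contributed: 59.
Hana keeps 59 and receives 5.1 × 59 × 1/32 = 9.40 from the guild treasury, for a payoff of 68.40.

68.40 gold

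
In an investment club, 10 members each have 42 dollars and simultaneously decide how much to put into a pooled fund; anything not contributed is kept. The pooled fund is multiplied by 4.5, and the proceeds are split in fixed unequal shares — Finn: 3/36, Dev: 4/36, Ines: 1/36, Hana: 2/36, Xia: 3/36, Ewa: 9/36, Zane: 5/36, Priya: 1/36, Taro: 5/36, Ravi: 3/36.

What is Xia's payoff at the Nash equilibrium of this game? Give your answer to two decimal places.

57.75 dollars

A player with share s gets back 4.5·s per unit contributed, so full contribution is dominant for anyone with s > 1/4.5 = 0.2222 and zero contribution is dominant for anyone below.
Only Ewa (9/36) clears that bar, contributing 42; the remaining 9 contribute 0. Total contributed: 42.
Xia keeps 42 and receives 4.5 × 42 × 3/36 = 15.75 from the pooled fund, for a payoff of 57.75.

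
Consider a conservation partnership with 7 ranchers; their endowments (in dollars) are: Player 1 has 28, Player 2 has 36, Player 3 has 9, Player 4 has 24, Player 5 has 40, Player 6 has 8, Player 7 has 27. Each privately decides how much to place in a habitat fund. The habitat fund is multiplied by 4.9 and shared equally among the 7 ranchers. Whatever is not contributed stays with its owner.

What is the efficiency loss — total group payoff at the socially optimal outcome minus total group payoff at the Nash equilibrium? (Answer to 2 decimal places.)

670.80 dollars

The private return per contributed unit is 4.9/7 = 0.7000 < 1 for every player regardless of endowment, so the Nash equilibrium is zero contribution and the group total is Σ E_j = 28 + 36 + 9 + 24 + 40 + 8 + 27 = 172.
Each contributed unit returns 4.900 to the group, so the social optimum is full contribution by everyone: group total = 4.900 × 172 = 842.80.
Efficiency loss = (4.900 − 1) × 172 = 670.80.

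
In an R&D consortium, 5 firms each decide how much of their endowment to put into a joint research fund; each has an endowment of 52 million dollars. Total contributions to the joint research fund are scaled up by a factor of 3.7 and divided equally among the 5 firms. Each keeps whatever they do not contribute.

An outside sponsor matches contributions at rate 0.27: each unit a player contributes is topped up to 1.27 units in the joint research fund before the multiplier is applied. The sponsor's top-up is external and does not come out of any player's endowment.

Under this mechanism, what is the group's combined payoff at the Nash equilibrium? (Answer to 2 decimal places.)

With the mechanism, a contributed unit returns 3.7 × 1.27 / 5 = 0.9398 per unit of net cost — still below 1 — so contributing 0 remains dominant for every player.
Everyone keeps their endowment and the group total is 5 × 52 = 260.

260.00 million dollars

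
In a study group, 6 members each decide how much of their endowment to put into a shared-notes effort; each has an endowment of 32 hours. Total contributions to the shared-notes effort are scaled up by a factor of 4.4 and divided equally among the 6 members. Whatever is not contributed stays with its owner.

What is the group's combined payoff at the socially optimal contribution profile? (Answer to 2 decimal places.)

844.80 hours

Each contributed unit returns 4.400 to the group as a whole (0.7333 to each of 6 players), which exceeds 1, so the social optimum is full contribution: group total = 4.400 × 192 = 844.80.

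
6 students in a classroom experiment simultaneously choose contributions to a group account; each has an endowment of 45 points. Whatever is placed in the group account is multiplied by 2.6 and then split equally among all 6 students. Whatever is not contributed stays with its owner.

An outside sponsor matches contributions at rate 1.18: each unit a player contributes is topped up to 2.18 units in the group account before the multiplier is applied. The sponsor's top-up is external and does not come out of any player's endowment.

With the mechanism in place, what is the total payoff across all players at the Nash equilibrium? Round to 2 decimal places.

The effective private return is 2.6 × 2.18 / 6 = 0.9447, which is still under 1, so the mechanism doesn't change anyone's dominant strategy: zero contribution.
Everyone keeps their endowment and the group total is 6 × 45 = 270.

270.00 points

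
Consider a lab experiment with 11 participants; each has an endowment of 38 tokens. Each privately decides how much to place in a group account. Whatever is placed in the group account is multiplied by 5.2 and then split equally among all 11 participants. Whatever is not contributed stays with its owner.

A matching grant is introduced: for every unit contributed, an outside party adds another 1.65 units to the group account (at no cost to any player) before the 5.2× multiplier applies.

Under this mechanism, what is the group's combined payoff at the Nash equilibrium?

5760.04 tokens

With the mechanism, a contributed unit returns 5.2 × 2.65 / 11 = 1.2527 per unit of net cost to the contributor — now above 1 — so contributing fully is weakly dominant for every player.
At the Nash equilibrium everyone contributes 38. Group total payoff = 5.2 × 2.65 × 418 = 5760.04.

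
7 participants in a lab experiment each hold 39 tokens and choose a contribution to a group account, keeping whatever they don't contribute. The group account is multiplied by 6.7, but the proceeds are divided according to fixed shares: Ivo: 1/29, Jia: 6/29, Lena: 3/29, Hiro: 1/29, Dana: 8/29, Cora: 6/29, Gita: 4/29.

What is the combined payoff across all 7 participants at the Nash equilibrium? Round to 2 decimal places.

939.90 tokens

Each unit j contributes comes back to j as 6.7 × (j's share), so j prefers to contribute only if that share exceeds 1/6.7 = 0.1493; otherwise keeping the unit dominates.
Jia, Dana and Cora clear that bar, contributing 39 each; the remaining 4 contribute 0. Total contributed: 117.
The group account pays out 6.7 × 117 = 783.90 in total (split across the unequal shares, but the aggregate is all that matters for the group sum).
The 4 free-riders keep 39 each, adding 156. Group total = 156 + 783.90 = 939.90.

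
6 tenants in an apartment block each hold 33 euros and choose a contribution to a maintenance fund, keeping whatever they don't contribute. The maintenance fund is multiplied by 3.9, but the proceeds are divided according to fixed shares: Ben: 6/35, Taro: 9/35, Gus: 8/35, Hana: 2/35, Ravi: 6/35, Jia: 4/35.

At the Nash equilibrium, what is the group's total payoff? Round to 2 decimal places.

Player j's private return per contributed unit is 3.9 × (j's share). Contributing is weakly dominant for j when that share is at least 1/3.9 = 0.2564, and contributing 0 is dominant otherwise.
Taro alone (share 9/35) is above the threshold, contributing 33; the remaining 5 contribute 0. Total contributed: 33.
The maintenance fund pays out 3.9 × 33 = 128.70 in total (split across the unequal shares, but the aggregate is all that matters for the group sum).
The 5 free-riders keep 33 each, adding 165. Group total = 165 + 128.70 = 293.70.

293.70 euros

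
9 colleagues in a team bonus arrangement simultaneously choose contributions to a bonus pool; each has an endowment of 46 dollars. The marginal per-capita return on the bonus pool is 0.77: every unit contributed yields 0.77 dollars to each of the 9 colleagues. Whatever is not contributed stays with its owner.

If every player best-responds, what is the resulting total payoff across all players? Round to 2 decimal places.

The private return per contributed unit is 0.77 < 1, so contributing 0 is dominant for every player. At the Nash equilibrium everyone keeps their 46, and the group total is 9 × 46 = 414.

414.00 dollars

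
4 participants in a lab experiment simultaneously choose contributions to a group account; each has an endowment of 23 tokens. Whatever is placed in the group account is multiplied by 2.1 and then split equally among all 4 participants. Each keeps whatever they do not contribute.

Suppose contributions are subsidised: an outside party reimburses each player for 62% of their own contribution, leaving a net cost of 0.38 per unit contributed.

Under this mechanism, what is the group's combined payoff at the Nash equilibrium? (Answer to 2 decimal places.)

250.24 tokens

With the mechanism, a contributed unit returns (2.1/4) / 0.38 = 1.3816 per unit of net cost to the contributor — now above 1 — so contributing fully is weakly dominant for every player.
So the Nash equilibrium is full contribution by all 4; the group earns 4 × (23 × 0.62 + 2.1 × 23) = 250.24.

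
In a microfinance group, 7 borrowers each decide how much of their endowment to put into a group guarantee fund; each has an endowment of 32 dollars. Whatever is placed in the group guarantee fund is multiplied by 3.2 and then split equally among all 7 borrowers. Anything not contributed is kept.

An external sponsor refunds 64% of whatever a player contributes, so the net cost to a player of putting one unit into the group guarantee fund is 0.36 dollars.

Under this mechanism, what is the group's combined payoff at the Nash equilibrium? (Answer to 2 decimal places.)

860.16 dollars

With the mechanism, a contributed unit returns (3.2/7) / 0.36 = 1.2698 per unit of net cost to the contributor — now above 1 — so contributing fully is weakly dominant for every player.
At the Nash equilibrium everyone contributes 32. Group total payoff = 7 × (32 × 0.64 + 3.2 × 32) = 860.16.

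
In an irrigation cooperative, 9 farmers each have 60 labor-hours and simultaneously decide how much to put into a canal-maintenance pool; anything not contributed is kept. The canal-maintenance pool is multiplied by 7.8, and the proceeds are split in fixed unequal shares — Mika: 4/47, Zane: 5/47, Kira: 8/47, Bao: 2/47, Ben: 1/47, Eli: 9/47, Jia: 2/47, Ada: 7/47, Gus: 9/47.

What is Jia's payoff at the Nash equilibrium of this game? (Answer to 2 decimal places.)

For player j, contributing a unit is worthwhile iff 7.8 × (j's share) ≥ 1, i.e. iff j's share is at least 0.1282.
The shares above 0.1282 belong to Kira, Eli, Ada and Gus, contributing 60 each; the remaining 5 contribute 0. Total contributed: 240.
Jia keeps 60 and receives 7.8 × 240 × 2/47 = 79.66 from the canal-maintenance pool, for a payoff of 139.66.

139.66 labor-hours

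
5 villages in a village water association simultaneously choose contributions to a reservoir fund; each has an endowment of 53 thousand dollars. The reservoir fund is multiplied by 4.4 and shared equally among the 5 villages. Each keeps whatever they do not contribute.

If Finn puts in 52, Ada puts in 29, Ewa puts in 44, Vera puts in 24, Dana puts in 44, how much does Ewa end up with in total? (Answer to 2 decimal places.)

178.84 thousand dollars

Total contributed: 52 + 29 + 44 + 24 + 44 = 193.
Each receives 4.4 × 193 / 5 = 169.84 from the reservoir fund.
Ewa keeps 53 − 44 = 9, so Ewa's payoff is 9 + 169.84 = 178.84.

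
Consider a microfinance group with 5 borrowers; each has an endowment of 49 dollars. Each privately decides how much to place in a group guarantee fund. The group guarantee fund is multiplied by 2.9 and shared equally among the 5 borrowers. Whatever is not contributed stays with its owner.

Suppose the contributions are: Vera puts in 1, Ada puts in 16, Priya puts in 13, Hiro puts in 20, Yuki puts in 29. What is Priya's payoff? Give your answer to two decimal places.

Total contributed: 1 + 16 + 13 + 20 + 29 = 79.
Each receives 2.9 × 79 / 5 = 45.82 from the group guarantee fund.
Priya keeps 49 − 13 = 36, so Priya's payoff is 36 + 45.82 = 81.82.

81.82 dollars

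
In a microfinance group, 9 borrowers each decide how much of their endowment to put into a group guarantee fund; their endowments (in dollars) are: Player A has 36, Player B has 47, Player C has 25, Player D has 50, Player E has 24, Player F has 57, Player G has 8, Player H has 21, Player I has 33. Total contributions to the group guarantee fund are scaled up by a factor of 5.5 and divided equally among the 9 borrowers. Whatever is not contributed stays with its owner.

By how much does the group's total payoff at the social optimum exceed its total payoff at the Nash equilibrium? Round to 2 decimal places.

1354.50 dollars

The private return per contributed unit is 5.5/9 = 0.6111 < 1 for every player regardless of endowment, so the Nash equilibrium is zero contribution and the group total is Σ E_j = 36 + 47 + 25 + 50 + 24 + 57 + 8 + 21 + 33 = 301.
Each contributed unit returns 5.500 to the group, so the social optimum is full contribution by everyone: group total = 5.500 × 301 = 1655.50.
Efficiency loss = (5.500 − 1) × 301 = 1354.50.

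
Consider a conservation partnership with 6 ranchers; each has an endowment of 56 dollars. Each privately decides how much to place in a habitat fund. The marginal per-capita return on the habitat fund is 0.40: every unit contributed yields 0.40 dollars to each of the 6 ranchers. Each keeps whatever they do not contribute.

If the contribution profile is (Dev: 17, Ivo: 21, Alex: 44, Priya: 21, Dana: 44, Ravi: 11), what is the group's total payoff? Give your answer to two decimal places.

Total contributed: 17 + 21 + 44 + 21 + 44 + 11 = 158; total kept: 6 × 56 − 158 = 178.
The habitat fund pays out 0.40 × 6 × 158 = 379.20 in aggregate.
Group total = 178 + 379.20 = 557.20.

557.20 dollars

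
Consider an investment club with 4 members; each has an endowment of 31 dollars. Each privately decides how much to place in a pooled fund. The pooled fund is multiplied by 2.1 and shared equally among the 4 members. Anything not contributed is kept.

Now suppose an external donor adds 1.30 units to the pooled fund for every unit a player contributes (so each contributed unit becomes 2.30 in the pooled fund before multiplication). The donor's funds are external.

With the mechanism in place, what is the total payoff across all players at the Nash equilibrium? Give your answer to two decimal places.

598.92 dollars

Under the mechanism each unit contributed yields 2.1 × 2.30 / 4 = 1.2075 back to its contributor per unit of net cost, which exceeds 1, making full contribution the dominant choice for everyone.
At the Nash equilibrium everyone contributes 31. Group total payoff = 2.1 × 2.30 × 124 = 598.92.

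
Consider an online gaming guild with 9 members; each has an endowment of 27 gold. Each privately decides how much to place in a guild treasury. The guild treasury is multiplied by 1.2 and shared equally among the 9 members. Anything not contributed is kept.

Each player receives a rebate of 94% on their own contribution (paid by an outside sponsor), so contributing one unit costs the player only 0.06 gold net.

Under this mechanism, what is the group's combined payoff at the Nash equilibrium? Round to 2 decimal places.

520.02 gold

With the mechanism, a contributed unit returns (1.2/9) / 0.06 = 2.2222 per unit of net cost to the contributor — now above 1 — so contributing fully is weakly dominant for every player.
At the Nash equilibrium everyone contributes 27. Group total payoff = 9 × (27 × 0.94 + 1.2 × 27) = 520.02.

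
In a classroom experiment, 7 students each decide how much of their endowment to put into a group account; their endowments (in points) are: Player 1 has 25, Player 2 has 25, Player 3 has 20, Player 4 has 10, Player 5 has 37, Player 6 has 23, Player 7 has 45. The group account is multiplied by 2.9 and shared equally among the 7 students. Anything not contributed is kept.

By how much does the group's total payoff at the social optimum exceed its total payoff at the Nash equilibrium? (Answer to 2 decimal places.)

The private return per contributed unit is 2.9/7 = 0.4143 < 1 for every player regardless of endowment, so the Nash equilibrium is zero contribution and the group total is Σ E_j = 25 + 25 + 20 + 10 + 37 + 23 + 45 = 185.
Each contributed unit returns 2.900 to the group, so the social optimum is full contribution by everyone: group total = 2.900 × 185 = 536.50.
Efficiency loss = (2.900 − 1) × 185 = 351.50.

351.50 points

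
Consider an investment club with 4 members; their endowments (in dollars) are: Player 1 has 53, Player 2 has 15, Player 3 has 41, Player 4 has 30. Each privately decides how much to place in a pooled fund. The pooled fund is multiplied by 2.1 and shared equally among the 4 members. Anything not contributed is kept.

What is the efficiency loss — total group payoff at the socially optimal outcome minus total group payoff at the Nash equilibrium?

The private return per contributed unit is 2.1/4 = 0.5250 < 1 for every player regardless of endowment, so the Nash equilibrium is zero contribution and the group total is Σ E_j = 53 + 15 + 41 + 30 = 139.
Each contributed unit returns 2.100 to the group, so the social optimum is full contribution by everyone: group total = 2.100 × 139 = 291.90.
Efficiency loss = (2.100 − 1) × 139 = 152.90.

152.90 dollars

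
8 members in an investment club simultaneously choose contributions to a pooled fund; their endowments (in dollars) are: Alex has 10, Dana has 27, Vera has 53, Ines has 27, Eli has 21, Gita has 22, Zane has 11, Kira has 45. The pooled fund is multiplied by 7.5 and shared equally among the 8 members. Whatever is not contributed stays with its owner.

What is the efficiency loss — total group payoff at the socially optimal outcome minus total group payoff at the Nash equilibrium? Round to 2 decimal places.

The private return per contributed unit is 7.5/8 = 0.9375 < 1 for every player regardless of endowment, so the Nash equilibrium is zero contribution and the group total is Σ E_j = 10 + 27 + 53 + 27 + 21 + 22 + 11 + 45 = 216.
Each contributed unit returns 7.500 to the group, so the social optimum is full contribution by everyone: group total = 7.500 × 216 = 1620.00.
Efficiency loss = (7.500 − 1) × 216 = 1404.00.

1404.00 dollars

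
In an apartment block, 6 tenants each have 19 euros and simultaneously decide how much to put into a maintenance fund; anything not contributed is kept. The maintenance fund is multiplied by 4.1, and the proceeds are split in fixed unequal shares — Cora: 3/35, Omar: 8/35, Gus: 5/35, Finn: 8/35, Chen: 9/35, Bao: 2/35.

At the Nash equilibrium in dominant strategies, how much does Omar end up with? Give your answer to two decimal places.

36.81 euros

Player j's private return per contributed unit is 4.1 × (j's share). Contributing is weakly dominant for j when that share is at least 1/4.1 = 0.2439, and contributing 0 is dominant otherwise.
Chen alone (share 9/35) is above the threshold, contributing 19; the remaining 5 contribute 0. Total contributed: 19.
Omar keeps 19 and receives 4.1 × 19 × 8/35 = 17.81 from the maintenance fund, for a payoff of 36.81.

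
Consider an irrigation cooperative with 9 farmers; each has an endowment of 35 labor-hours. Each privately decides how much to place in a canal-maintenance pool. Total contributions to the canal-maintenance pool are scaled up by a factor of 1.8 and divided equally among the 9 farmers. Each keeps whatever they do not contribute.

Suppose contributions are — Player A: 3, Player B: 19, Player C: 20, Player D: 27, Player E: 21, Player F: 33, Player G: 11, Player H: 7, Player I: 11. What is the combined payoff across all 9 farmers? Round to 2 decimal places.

436.60 labor-hours

Total contributed: 3 + 19 + 20 + 27 + 21 + 33 + 11 + 7 + 11 = 152; total kept: 9 × 35 − 152 = 163.
The canal-maintenance pool pays out 1.8 × 152 = 273.60 in aggregate.
Group total = 163 + 273.60 = 436.60.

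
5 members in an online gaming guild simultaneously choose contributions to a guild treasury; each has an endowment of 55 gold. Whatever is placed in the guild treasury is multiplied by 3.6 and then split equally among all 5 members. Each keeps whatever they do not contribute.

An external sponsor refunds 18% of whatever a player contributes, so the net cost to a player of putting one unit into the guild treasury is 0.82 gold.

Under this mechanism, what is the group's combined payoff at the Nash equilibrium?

275.00 gold

The effective private return is (3.6/5) / 0.82 = 0.8780, which is still under 1, so the mechanism doesn't change anyone's dominant strategy: zero contribution.
Everyone keeps their endowment and the group total is 5 × 55 = 275.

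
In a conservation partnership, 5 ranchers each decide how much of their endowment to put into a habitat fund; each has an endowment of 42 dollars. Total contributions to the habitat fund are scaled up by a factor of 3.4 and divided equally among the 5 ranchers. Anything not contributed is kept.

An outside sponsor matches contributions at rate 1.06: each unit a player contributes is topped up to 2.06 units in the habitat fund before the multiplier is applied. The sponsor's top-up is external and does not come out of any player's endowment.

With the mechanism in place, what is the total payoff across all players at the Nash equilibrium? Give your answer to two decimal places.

Under the mechanism each unit contributed yields 3.4 × 2.06 / 5 = 1.4008 back to its contributor per unit of net cost, which exceeds 1, making full contribution the dominant choice for everyone.
At the Nash equilibrium everyone contributes 42. Group total payoff = 3.4 × 2.06 × 210 = 1470.84.

1470.84 dollars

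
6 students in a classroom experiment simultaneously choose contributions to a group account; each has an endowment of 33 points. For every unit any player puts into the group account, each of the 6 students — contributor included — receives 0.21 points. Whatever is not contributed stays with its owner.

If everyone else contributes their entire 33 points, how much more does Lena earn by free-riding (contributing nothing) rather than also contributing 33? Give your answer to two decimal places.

Switching from a contribution of 33 to 0 lets Lena keep an extra 33 points, but lowers the group account by 33, which costs Lena their own share of that drop: 0.21 × 33 = 6.93.
Net gain = 33 − 6.93 = 26.07. The private return per contributed unit (0.21) is below 1, so free-riding is indeed the best response regardless of what the others do.

26.07 points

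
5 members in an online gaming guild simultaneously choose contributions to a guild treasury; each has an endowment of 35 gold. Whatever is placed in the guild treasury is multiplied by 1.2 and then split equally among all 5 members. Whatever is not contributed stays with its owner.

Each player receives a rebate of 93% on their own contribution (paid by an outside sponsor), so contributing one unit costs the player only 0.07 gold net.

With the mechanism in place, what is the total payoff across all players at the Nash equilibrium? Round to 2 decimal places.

With the mechanism, a contributed unit returns (1.2/5) / 0.07 = 3.4286 per unit of net cost to the contributor — now above 1 — so contributing fully is weakly dominant for every player.
At the Nash equilibrium everyone contributes 35. Group total payoff = 5 × (35 × 0.93 + 1.2 × 35) = 372.75.

372.75 gold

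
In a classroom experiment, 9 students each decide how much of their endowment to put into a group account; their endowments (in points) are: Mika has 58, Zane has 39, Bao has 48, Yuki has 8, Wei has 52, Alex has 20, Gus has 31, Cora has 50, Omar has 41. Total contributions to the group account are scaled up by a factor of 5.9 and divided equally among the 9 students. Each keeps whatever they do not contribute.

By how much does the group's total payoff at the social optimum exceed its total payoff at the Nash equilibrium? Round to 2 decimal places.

The private return per contributed unit is 5.9/9 = 0.6556 < 1 for every player regardless of endowment, so the Nash equilibrium is zero contribution and the group total is Σ E_j = 58 + 39 + 48 + 8 + 52 + 20 + 31 + 50 + 41 = 347.
Each contributed unit returns 5.900 to the group, so the social optimum is full contribution by everyone: group total = 5.900 × 347 = 2047.30.
Efficiency loss = (5.900 − 1) × 347 = 1700.30.

1700.30 points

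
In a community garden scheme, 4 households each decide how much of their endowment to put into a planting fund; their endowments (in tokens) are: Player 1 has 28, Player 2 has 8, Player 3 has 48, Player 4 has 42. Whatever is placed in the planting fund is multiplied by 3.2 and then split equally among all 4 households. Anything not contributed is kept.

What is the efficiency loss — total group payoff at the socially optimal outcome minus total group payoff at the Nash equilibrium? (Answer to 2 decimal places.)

The private return per contributed unit is 3.2/4 = 0.8000 < 1 for every player regardless of endowment, so the Nash equilibrium is zero contribution and the group total is Σ E_j = 28 + 8 + 48 + 42 = 126.
Each contributed unit returns 3.200 to the group, so the social optimum is full contribution by everyone: group total = 3.200 × 126 = 403.20.
Efficiency loss = (3.200 − 1) × 126 = 277.20.

277.20 tokens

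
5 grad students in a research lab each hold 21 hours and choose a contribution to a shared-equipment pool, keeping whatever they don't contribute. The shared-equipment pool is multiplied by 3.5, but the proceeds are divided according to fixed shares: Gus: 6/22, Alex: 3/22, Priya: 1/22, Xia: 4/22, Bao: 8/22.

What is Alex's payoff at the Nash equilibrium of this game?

31.02 hours

For player j, contributing a unit is worthwhile iff 3.5 × (j's share) ≥ 1, i.e. iff j's share is at least 0.2857.
Bao alone (share 8/22) is above the threshold, contributing 21; the remaining 4 contribute 0. Total contributed: 21.
Alex keeps 21 and receives 3.5 × 21 × 3/22 = 10.02 from the shared-equipment pool, for a payoff of 31.02.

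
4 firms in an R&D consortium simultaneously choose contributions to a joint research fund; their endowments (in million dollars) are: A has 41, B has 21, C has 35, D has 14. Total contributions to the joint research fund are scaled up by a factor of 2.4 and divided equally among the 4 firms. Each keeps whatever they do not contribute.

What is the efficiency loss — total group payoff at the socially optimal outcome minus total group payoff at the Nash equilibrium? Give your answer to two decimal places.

The private return per contributed unit is 2.4/4 = 0.6000 < 1 for every player regardless of endowment, so the Nash equilibrium is zero contribution and the group total is Σ E_j = 41 + 21 + 35 + 14 = 111.
Each contributed unit returns 2.400 to the group, so the social optimum is full contribution by everyone: group total = 2.400 × 111 = 266.40.
Efficiency loss = (2.400 − 1) × 111 = 155.40.

155.40 million dollars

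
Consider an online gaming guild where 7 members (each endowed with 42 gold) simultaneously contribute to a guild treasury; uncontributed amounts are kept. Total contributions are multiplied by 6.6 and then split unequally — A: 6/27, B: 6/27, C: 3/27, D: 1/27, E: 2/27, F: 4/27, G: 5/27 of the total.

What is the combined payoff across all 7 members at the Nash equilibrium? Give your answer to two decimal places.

999.60 gold

A player with share s gets back 6.6·s per unit contributed, so full contribution is dominant for anyone with s > 1/6.6 = 0.1515 and zero contribution is dominant for anyone below.
A, B and G clear that bar, contributing 42 each; the remaining 4 contribute 0. Total contributed: 126.
The guild treasury pays out 6.6 × 126 = 831.60 in total (split across the unequal shares, but the aggregate is all that matters for the group sum).
The 4 free-riders keep 42 each, adding 168. Group total = 168 + 831.60 = 999.60.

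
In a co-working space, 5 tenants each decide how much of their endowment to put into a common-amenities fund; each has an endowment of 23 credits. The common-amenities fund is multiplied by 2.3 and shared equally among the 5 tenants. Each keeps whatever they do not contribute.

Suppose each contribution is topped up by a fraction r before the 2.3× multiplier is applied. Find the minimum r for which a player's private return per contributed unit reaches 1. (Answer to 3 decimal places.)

1.174

With matching at rate r, one contributed unit becomes (1 + r) in the common-amenities fund and returns 2.3 × (1 + r) / 5 to the contributor.
Setting this equal to 1: 1 + r = 5/2.3 = 2.1739.
So the minimum matching rate is r = 2.1739 − 1 = 1.174.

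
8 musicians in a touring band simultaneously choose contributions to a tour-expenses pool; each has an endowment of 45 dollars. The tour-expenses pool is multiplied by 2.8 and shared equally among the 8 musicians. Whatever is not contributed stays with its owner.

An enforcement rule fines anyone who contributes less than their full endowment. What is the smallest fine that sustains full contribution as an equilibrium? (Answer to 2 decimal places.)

Given the others contribute fully, the best deviation is to contribute 0 (any partial contribution still incurs the fine and gives up units whose private return 0.3500 is below 1).
Deviating from 45 to 0 saves 45 dollars but forfeits the deviator's share of the drop in the tour-expenses pool: 2.8/8 × 45 = 15.75.
So the deviation gain is 45 − 15.75 = 29.25, and the fine must be at least 29.25 dollars to wipe it out.

29.25 dollars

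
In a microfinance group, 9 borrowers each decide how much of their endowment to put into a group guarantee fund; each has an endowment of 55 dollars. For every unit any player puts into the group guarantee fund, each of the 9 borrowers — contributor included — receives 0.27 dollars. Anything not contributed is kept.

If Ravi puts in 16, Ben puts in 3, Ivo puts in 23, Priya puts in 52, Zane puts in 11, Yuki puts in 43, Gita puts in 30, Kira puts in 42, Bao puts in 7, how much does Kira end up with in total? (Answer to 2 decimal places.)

Total contributed: 16 + 3 + 23 + 52 + 11 + 43 + 30 + 42 + 7 = 227.
Each receives 0.27 × 227 = 61.29 from the group guarantee fund.
Kira keeps 55 − 42 = 13, so Kira's payoff is 13 + 61.29 = 74.29.

74.29 dollars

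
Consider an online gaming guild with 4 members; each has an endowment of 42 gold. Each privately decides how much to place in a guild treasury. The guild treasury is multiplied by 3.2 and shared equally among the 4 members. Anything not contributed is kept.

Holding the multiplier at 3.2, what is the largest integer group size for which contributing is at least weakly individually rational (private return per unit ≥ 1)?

Private return per unit is 3.2/(group size), which is ≥ 1 whenever the group size is ≤ 3.2.
The largest such integer is 3.

3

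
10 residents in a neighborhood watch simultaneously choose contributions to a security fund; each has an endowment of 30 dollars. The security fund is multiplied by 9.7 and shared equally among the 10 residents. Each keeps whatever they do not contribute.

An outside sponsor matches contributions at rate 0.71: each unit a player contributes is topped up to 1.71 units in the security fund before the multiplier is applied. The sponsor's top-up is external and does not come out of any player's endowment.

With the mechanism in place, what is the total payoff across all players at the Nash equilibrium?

The effective private return per unit is now 9.7 × 1.71 / 10 = 1.6587 > 1, so every player's dominant strategy flips to full contribution.
At the Nash equilibrium everyone contributes 30. Group total payoff = 9.7 × 1.71 × 300 = 4976.10.

4976.10 dollars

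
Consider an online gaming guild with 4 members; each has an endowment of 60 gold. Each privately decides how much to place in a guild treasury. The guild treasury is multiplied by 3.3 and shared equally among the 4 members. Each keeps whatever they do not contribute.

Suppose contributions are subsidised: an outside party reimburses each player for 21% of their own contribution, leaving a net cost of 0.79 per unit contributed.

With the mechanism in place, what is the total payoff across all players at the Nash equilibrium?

842.40 gold

The effective private return per unit is now (3.3/4) / 0.79 = 1.0443 > 1, so every player's dominant strategy flips to full contribution.
At the Nash equilibrium everyone contributes 60. Group total payoff = 4 × (60 × 0.21 + 3.3 × 60) = 842.40.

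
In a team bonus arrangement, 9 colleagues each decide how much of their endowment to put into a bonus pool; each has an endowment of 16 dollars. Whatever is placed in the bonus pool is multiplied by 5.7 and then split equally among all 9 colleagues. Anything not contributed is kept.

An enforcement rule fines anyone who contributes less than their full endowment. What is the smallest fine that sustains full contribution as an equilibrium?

5.87 dollars

Given the others contribute fully, the best deviation is to contribute 0 (any partial contribution still incurs the fine and gives up units whose private return 0.6333 is below 1).
Deviating from 16 to 0 saves 16 dollars but forfeits the deviator's share of the drop in the bonus pool: 5.7/9 × 16 = 10.13.
So the deviation gain is 16 − 10.13 = 5.87, and the fine must be at least 5.87 dollars to wipe it out.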